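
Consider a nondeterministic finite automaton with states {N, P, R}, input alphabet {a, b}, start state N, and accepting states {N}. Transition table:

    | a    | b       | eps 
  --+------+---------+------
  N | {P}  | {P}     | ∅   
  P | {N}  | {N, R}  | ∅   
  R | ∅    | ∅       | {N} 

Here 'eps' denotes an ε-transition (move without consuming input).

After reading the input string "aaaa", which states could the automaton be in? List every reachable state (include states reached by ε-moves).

Start in {N}.
Read 'a': N→{P}; now {P}.
Read 'a': P→{N}; now {N}.
Read 'a': N→{P}; now {P}.
Read 'a': P→{N}; now {N}.

{N}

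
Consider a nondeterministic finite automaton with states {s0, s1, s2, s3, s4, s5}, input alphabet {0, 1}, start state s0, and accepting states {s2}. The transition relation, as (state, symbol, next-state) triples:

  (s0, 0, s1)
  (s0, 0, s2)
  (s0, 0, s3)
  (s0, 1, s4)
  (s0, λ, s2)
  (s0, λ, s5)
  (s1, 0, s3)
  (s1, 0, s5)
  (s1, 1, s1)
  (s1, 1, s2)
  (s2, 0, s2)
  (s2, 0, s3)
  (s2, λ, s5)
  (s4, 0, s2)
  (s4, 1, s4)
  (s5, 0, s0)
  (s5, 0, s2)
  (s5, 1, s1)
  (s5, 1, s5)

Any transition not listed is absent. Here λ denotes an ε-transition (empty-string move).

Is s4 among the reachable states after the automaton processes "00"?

No

Start: ε-closure({s0}) = {s0, s2, s5}.
Read '0': {s0, s2, s5} → {s0, s1, s2, s3, s5}.
Read '0': {s0, s1, s2, s3, s5} → {s0, s1, s2, s3, s5}.
State s4 is not in {s0, s1, s2, s3, s5}.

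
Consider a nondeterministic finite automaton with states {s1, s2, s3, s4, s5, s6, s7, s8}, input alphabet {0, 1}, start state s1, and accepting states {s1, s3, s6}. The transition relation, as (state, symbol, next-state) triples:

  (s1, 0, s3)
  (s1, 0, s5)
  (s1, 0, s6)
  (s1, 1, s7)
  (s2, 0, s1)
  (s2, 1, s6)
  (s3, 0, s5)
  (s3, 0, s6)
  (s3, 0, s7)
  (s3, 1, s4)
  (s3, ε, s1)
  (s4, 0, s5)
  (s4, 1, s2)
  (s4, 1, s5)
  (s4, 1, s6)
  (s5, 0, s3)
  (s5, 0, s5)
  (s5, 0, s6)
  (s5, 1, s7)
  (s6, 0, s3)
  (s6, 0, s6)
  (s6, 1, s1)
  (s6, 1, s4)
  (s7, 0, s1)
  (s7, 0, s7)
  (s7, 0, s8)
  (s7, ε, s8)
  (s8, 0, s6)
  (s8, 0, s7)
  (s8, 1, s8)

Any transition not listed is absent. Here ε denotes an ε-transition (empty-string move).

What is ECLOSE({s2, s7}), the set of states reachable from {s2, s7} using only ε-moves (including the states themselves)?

{s2, s7, s8}

Begin with {s2, s7}.
ε-move s7 → s8; add s8.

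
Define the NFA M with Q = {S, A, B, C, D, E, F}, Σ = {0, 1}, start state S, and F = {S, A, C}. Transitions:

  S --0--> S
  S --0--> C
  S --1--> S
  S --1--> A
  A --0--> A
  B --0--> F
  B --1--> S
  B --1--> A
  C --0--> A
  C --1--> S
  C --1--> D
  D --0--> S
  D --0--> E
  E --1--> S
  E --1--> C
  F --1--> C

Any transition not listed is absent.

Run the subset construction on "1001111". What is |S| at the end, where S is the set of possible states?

Start in {S}.
Read '1': {S} → {S, A}.
Read '0': {S, A} → {S, A, C}.
Read '0': {S, A, C} → {S, A, C}.
Read '1': {S, A, C} → {S, A, D}.
Read '1': {S, A, D} → {S, A}.
Read '1': {S, A} → {S, A}.
Read '1': {S, A} → {S, A}.
That set has 2 states.

2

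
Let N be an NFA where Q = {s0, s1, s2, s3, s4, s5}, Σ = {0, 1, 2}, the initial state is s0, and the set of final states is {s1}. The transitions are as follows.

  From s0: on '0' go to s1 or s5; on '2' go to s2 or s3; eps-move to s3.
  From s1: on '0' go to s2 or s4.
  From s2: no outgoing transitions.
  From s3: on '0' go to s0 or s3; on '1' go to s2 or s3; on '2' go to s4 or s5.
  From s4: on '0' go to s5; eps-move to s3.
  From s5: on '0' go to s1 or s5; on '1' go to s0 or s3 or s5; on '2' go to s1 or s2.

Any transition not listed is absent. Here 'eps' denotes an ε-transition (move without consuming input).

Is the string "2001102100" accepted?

Start: ε-closure({s0}) = {s0, s3}.
Read '2': {s0, s3} → {s2, s3, s4, s5}.
Read '0': {s2, s3, s4, s5} → {s0, s1, s3, s5}.
Read '0': {s0, s1, s3, s5} → {s0, s1, s2, s3, s4, s5}.
Read '1': {s0, s1, s2, s3, s4, s5} → {s0, s2, s3, s5}.
Read '1': {s0, s2, s3, s5} → {s0, s2, s3, s5}.
Read '0': {s0, s2, s3, s5} → {s0, s1, s3, s5}.
Read '2': {s0, s1, s3, s5} → {s1, s2, s3, s4, s5}.
Read '1': {s1, s2, s3, s4, s5} → {s0, s2, s3, s5}.
Read '0': {s0, s2, s3, s5} → {s0, s1, s3, s5}.
Read '0': {s0, s1, s3, s5} → {s0, s1, s2, s3, s4, s5}.
The final set {s0, s1, s2, s3, s4, s5} contains the accepting state s1.

Yes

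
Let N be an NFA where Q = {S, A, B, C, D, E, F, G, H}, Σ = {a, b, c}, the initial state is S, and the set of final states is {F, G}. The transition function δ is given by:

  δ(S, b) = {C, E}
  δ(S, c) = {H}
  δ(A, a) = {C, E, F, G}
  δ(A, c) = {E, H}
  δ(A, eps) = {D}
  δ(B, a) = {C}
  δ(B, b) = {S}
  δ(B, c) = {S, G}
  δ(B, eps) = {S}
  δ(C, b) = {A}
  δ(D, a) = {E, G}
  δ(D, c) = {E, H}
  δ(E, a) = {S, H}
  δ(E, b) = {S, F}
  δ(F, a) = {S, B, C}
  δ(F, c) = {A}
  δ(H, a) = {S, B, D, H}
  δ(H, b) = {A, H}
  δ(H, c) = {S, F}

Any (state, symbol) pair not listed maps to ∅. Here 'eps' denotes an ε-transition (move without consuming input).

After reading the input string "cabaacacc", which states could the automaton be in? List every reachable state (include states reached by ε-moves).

Start in {S}.
Read 'c': {S} → {H}.
Read 'a': {H} → {S, B, D, H}.
Read 'b': {S, B, D, H} → {S, A, C, D, E, H}.
Read 'a': {S, A, C, D, E, H} → {S, B, C, D, E, F, G, H}.
Read 'a': {S, B, C, D, E, F, G, H} → {S, B, C, D, E, G, H}.
Read 'c': {S, B, C, D, E, G, H} → {S, E, F, G, H}.
Read 'a': {S, E, F, G, H} → {S, B, C, D, H}.
Read 'c': {S, B, C, D, H} → {S, E, F, G, H}.
Read 'c': {S, E, F, G, H} → {S, A, D, F, H}.

{S, A, D, F, H}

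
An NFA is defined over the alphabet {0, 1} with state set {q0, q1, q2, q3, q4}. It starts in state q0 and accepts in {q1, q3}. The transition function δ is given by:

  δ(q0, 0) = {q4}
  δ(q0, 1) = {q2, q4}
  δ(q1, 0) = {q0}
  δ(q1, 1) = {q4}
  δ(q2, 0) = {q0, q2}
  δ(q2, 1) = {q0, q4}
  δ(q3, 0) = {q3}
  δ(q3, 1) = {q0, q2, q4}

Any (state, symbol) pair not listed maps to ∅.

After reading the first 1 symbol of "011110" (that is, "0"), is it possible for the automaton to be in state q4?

Yes

Start in {q0}.
Read '0': q0→{q4}; now {q4}.
State q4 is in {q4}.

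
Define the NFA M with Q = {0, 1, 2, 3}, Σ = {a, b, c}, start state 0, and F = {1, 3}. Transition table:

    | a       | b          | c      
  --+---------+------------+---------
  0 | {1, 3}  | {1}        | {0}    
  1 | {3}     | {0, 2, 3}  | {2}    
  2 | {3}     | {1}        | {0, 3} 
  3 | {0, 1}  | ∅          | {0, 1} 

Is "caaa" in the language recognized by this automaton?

Start in {0}.
Read 'c': 0→{0}; now {0}.
Read 'a': 0→{1, 3}; now {1, 3}.
Read 'a': 1→{3}, 3→{0, 1}; now {0, 1, 3}.
Read 'a': 0→{1, 3}, 1→{3}, 3→{0, 1}; now {0, 1, 3}.
The final set {0, 1, 3} contains the accepting states 1, 3.

Yes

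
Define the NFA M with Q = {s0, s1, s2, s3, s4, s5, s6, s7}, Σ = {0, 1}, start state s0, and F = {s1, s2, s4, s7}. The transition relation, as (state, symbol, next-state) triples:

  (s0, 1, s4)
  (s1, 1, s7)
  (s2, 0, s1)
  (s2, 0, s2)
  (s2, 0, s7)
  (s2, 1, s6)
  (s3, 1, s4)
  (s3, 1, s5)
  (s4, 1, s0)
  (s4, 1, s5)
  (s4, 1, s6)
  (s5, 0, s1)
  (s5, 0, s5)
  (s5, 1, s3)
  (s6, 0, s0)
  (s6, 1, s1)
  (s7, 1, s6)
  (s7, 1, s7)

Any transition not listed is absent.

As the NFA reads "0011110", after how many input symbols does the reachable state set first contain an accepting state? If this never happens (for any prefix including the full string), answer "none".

Start in {s0}.
Read '0': {s0} → ∅.
The set is empty and remains empty for the remaining 6 symbols.
No reachable set along the way intersects F.

none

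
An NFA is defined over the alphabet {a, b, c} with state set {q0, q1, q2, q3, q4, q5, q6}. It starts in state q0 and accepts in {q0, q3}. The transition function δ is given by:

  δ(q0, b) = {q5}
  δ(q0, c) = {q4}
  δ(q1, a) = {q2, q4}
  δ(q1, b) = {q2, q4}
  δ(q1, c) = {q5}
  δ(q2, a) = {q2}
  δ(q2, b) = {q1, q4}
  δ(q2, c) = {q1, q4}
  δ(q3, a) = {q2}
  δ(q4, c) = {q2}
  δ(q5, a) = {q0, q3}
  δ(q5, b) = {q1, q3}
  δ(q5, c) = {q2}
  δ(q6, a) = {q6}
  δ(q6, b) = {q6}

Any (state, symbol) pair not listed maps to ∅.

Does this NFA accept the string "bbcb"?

Start in {q0}.
Read 'b': {q0} → {q5}.
Read 'b': {q5} → {q1, q3}.
Read 'c': {q1, q3} → {q5}.
Read 'b': {q5} → {q1, q3}.
The final set {q1, q3} contains the accepting state q3.

Yes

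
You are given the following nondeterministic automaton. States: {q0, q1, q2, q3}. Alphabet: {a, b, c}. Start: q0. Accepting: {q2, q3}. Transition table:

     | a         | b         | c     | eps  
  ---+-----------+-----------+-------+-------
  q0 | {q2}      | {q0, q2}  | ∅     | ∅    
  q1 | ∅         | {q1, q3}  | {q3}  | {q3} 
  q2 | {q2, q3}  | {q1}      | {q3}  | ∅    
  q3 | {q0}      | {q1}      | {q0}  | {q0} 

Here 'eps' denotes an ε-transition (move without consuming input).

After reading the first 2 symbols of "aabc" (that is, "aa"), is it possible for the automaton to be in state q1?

Start in {q0}.
Read 'a': q0→{q2}; now {q2}.
Read 'a': q2→{q2, q3}; union {q2, q3}; ε-closure = {q0, q2, q3}.
State q1 is not in {q0, q2, q3}.

No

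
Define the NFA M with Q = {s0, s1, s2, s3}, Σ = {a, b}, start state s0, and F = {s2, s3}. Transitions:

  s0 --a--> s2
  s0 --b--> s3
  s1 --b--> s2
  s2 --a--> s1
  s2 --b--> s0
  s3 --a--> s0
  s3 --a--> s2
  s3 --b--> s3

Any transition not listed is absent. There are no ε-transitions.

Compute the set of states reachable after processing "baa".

Start in {s0}.
Read 'b': s0→{s3}; now {s3}.
Read 'a': s3→{s0, s2}; now {s0, s2}.
Read 'a': s0→{s2}, s2→{s1}; now {s1, s2}.

{s1, s2}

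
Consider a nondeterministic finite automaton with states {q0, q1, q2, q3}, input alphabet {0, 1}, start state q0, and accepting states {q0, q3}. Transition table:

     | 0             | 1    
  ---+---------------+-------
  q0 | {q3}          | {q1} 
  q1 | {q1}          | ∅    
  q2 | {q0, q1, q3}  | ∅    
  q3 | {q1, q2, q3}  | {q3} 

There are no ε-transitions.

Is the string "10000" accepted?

No

Start in {q0}.
Read '1': q0→{q1}; now {q1}.
Read '0': q1→{q1}; now {q1}.
Read '0': q1→{q1}; now {q1}.
Read '0': q1→{q1}; now {q1}.
Read '0': q1→{q1}; now {q1}.
The final set {q1} contains no accepting state.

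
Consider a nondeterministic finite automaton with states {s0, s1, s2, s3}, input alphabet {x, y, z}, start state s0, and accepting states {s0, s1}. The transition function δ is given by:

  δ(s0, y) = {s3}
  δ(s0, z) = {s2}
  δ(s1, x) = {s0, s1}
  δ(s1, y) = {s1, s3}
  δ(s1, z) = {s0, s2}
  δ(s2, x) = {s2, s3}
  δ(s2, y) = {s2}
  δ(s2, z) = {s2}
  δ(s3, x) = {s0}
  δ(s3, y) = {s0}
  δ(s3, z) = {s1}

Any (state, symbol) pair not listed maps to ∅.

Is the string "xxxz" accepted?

No

Start in {s0}.
Read 'x': s0→∅; now ∅.
The set is empty and remains empty for the remaining 3 symbols.
The final set ∅ contains no accepting state.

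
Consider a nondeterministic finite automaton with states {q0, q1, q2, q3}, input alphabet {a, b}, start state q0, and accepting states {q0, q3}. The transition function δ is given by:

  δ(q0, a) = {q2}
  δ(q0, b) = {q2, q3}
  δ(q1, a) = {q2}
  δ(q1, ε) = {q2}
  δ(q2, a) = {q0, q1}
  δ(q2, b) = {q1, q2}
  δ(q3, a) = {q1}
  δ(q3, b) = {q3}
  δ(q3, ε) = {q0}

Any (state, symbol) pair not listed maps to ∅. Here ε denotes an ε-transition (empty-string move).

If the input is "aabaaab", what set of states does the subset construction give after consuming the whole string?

Start in {q0}.
Read 'a': {q0} → {q2}.
Read 'a': {q2} → {q0, q1, q2}.
Read 'b': {q0, q1, q2} → {q0, q1, q2, q3}.
Read 'a': {q0, q1, q2, q3} → {q0, q1, q2}.
Read 'a': {q0, q1, q2} → {q0, q1, q2}.
Read 'a': {q0, q1, q2} → {q0, q1, q2}.
Read 'b': {q0, q1, q2} → {q0, q1, q2, q3}.

{q0, q1, q2, q3}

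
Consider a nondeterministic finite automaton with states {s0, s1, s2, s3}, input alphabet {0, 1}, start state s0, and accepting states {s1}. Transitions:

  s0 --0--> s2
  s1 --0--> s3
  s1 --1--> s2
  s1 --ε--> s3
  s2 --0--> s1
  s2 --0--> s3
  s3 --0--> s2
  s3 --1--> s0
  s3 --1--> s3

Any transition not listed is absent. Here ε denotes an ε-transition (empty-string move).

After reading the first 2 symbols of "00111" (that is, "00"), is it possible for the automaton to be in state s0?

Start in {s0}.
Read '0': {s0} → {s2}.
Read '0': {s2} → {s1, s3}.
State s0 is not in {s1, s3}.

No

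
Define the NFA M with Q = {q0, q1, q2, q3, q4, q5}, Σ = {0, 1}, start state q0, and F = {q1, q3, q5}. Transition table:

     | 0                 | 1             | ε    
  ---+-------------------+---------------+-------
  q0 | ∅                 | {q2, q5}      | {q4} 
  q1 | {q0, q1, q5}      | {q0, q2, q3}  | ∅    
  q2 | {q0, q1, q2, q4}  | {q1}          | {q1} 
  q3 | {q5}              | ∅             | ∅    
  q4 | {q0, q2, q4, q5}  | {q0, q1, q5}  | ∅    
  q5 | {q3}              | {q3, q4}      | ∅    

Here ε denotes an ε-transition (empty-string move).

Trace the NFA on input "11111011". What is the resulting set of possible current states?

Start: ε-closure({q0}) = {q0, q4}.
Read '1': q0→{q2, q5}, q4→{q0, q1, q5}; union {q0, q1, q2, q5}; ε-closure = {q0, q1, q2, q4, q5}.
Read '1': q0→{q2, q5}, q1→{q0, q2, q3}, q2→{q1}, q4→{q0, q1, q5}, q5→{q3, q4}; now {q0, q1, q2, q3, q4, q5}.
Read '1': q0→{q2, q5}, q1→{q0, q2, q3}, q2→{q1}, q3→∅, q4→{q0, q1, q5}, q5→{q3, q4}; now {q0, q1, q2, q3, q4, q5}.
Read '1': q0→{q2, q5}, q1→{q0, q2, q3}, q2→{q1}, q3→∅, q4→{q0, q1, q5}, q5→{q3, q4}; now {q0, q1, q2, q3, q4, q5}.
Read '1': q0→{q2, q5}, q1→{q0, q2, q3}, q2→{q1}, q3→∅, q4→{q0, q1, q5}, q5→{q3, q4}; now {q0, q1, q2, q3, q4, q5}.
Read '0': q0→∅, q1→{q0, q1, q5}, q2→{q0, q1, q2, q4}, q3→{q5}, q4→{q0, q2, q4, q5}, q5→{q3}; now {q0, q1, q2, q3, q4, q5}.
Read '1': q0→{q2, q5}, q1→{q0, q2, q3}, q2→{q1}, q3→∅, q4→{q0, q1, q5}, q5→{q3, q4}; now {q0, q1, q2, q3, q4, q5}.
Read '1': q0→{q2, q5}, q1→{q0, q2, q3}, q2→{q1}, q3→∅, q4→{q0, q1, q5}, q5→{q3, q4}; now {q0, q1, q2, q3, q4, q5}.

{q0, q1, q2, q3, q4, q5}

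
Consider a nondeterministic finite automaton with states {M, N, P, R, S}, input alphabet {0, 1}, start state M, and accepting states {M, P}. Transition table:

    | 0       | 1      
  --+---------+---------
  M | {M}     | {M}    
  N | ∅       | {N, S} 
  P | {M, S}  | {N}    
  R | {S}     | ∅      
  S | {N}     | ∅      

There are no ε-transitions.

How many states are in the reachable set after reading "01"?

Start in {M}.
Read '0': {M} → {M}.
Read '1': {M} → {M}.
That set has 1 state.

1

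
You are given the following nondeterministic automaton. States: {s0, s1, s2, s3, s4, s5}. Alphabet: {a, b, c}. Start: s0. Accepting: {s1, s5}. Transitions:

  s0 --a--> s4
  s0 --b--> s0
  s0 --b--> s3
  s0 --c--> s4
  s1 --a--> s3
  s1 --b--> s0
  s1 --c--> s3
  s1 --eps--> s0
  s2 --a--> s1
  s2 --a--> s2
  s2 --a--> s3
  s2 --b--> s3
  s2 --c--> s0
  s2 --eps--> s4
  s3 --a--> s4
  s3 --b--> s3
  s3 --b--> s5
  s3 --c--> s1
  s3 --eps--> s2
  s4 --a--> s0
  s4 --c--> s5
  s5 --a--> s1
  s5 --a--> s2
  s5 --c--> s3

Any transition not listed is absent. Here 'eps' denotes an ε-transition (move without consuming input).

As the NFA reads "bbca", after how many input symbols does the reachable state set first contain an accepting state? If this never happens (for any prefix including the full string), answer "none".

Start in {s0}.
Read 'b': s0→{s0, s3}; union {s0, s3}; ε-closure = {s0, s2, s3, s4}.
Read 'b': s0→{s0, s3}, s2→{s3}, s3→{s3, s5}, s4→∅; union {s0, s3, s5}; ε-closure = {s0, s2, s3, s4, s5}.
None of the earlier sets intersect F, but {s0, s2, s3, s4, s5} does.

2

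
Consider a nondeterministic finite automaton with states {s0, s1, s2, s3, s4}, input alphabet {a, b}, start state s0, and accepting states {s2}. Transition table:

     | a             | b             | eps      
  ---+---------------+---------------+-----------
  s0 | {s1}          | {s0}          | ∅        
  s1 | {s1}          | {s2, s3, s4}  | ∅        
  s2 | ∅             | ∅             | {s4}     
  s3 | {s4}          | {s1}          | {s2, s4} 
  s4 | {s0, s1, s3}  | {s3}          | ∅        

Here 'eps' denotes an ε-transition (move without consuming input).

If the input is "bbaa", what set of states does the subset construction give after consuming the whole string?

Start in {s0}.
Read 'b': {s0} → {s0}.
Read 'b': {s0} → {s0}.
Read 'a': {s0} → {s1}.
Read 'a': {s1} → {s1}.

{s1}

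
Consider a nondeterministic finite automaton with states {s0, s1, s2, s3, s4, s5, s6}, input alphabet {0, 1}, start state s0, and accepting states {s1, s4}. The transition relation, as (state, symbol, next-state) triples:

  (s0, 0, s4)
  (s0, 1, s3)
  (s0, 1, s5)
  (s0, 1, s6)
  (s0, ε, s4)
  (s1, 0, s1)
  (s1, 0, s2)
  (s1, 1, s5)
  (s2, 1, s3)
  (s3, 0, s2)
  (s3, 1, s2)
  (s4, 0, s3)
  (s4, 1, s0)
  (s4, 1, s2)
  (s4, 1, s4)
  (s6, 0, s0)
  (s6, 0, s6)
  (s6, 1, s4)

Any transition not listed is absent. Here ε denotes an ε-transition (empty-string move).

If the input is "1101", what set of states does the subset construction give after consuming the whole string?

Start: ε-closure({s0}) = {s0, s4}.
Read '1': s0→{s3, s5, s6}, s4→{s0, s2, s4}; now {s0, s2, s3, s4, s5, s6}.
Read '1': s0→{s3, s5, s6}, s2→{s3}, s3→{s2}, s4→{s0, s2, s4}, s5→∅, s6→{s4}; now {s0, s2, s3, s4, s5, s6}.
Read '0': s0→{s4}, s2→∅, s3→{s2}, s4→{s3}, s5→∅, s6→{s0, s6}; now {s0, s2, s3, s4, s6}.
Read '1': s0→{s3, s5, s6}, s2→{s3}, s3→{s2}, s4→{s0, s2, s4}, s6→{s4}; now {s0, s2, s3, s4, s5, s6}.

{s0, s2, s3, s4, s5, s6}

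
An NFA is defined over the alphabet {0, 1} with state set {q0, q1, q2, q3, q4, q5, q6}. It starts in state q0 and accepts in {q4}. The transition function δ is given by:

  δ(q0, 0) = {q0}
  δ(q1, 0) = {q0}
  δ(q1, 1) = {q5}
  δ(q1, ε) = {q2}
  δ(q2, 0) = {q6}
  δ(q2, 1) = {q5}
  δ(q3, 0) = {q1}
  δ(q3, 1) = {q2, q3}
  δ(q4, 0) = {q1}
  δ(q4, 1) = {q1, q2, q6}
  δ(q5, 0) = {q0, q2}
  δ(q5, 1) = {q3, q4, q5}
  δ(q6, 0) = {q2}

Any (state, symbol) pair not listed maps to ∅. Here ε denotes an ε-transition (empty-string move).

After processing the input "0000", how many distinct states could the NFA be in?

1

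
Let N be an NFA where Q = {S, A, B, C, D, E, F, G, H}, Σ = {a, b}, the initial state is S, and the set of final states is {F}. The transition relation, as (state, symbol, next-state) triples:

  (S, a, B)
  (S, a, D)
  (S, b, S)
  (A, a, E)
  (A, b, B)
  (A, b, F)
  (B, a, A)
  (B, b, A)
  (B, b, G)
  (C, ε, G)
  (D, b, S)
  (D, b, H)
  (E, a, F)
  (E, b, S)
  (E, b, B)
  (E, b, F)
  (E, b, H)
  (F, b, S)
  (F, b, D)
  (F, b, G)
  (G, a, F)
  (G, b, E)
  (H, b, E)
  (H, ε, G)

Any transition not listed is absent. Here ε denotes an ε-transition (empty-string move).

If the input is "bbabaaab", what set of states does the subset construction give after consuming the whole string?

Start in {S}.
Read 'b': {S} → {S}.
Read 'b': {S} → {S}.
Read 'a': {S} → {B, D}.
Read 'b': {B, D} → {S, A, G, H}.
Read 'a': {S, A, G, H} → {B, D, E, F}.
Read 'a': {B, D, E, F} → {A, F}.
Read 'a': {A, F} → {E}.
Read 'b': {E} → {S, B, F, G, H}.

{S, B, F, G, H}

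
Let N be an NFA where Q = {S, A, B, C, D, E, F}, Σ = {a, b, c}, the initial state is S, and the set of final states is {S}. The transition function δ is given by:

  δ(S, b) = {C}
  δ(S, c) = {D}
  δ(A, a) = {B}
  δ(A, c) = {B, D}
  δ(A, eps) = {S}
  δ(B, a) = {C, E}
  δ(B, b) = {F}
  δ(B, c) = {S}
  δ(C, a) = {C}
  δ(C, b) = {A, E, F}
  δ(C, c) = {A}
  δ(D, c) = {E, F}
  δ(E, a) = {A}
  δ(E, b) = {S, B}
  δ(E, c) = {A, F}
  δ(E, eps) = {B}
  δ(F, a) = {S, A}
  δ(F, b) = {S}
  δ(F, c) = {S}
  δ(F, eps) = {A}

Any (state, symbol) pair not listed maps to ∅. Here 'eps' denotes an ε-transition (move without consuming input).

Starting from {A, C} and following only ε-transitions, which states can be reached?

Begin with {A, C}.
ε-move A → S; add S.

{S, A, C}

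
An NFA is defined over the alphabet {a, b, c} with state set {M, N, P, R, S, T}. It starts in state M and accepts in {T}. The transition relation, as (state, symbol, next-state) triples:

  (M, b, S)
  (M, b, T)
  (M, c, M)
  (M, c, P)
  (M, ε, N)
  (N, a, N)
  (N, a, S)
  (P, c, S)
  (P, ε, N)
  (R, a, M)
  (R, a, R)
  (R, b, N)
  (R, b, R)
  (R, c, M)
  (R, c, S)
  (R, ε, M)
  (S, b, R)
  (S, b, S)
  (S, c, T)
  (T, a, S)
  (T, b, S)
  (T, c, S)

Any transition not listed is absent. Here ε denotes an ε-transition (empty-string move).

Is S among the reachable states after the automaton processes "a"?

Start: ε-closure({M}) = {M, N}.
Read 'a': M→∅, N→{N, S}; now {N, S}.
State S is in {N, S}.

Yes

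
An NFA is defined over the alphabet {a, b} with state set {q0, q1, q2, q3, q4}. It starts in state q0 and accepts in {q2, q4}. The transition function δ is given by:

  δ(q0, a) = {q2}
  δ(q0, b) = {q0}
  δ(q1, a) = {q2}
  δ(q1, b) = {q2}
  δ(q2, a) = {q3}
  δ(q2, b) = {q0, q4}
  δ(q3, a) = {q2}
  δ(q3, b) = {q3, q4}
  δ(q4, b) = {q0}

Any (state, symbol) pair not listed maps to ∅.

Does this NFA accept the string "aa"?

No

Start in {q0}.
Read 'a': q0→{q2}; now {q2}.
Read 'a': q2→{q3}; now {q3}.
The final set {q3} contains no accepting state.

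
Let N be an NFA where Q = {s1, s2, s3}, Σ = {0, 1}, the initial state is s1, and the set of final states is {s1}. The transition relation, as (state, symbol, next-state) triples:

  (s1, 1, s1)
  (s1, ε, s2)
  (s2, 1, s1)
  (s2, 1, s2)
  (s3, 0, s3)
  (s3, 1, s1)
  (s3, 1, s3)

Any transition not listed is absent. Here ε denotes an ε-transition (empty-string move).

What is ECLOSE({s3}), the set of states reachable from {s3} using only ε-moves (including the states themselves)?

Begin with {s3}.
No ε-moves leave this set, so the closure equals the set itself.

{s3}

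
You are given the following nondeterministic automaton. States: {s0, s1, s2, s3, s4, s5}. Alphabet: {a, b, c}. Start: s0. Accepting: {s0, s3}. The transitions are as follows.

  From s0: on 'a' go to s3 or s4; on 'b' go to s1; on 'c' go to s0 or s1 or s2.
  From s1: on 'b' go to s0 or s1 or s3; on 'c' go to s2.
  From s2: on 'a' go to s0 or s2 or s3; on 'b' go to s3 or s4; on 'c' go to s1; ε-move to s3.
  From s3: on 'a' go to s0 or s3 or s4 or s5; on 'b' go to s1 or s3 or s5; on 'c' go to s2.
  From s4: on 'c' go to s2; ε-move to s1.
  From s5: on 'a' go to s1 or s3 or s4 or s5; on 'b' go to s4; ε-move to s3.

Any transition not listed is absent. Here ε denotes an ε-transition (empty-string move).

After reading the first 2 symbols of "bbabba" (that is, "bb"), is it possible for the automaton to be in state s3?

Start in {s0}.
Read 'b': {s0} → {s1}.
Read 'b': {s1} → {s0, s1, s3}.
State s3 is in {s0, s1, s3}.

Yes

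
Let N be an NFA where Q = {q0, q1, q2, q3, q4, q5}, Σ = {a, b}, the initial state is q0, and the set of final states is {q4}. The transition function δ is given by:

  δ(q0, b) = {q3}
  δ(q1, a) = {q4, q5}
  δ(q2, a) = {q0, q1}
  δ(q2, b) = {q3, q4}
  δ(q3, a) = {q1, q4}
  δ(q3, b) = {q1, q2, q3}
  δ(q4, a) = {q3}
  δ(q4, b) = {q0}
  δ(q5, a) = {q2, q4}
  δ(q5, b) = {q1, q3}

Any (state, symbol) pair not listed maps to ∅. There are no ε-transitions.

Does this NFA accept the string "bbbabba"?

Start in {q0}.
Read 'b': {q0} → {q3}.
Read 'b': {q3} → {q1, q2, q3}.
Read 'b': {q1, q2, q3} → {q1, q2, q3, q4}.
Read 'a': {q1, q2, q3, q4} → {q0, q1, q3, q4, q5}.
Read 'b': {q0, q1, q3, q4, q5} → {q0, q1, q2, q3}.
Read 'b': {q0, q1, q2, q3} → {q1, q2, q3, q4}.
Read 'a': {q1, q2, q3, q4} → {q0, q1, q3, q4, q5}.
The final set {q0, q1, q3, q4, q5} contains the accepting state q4.

Yes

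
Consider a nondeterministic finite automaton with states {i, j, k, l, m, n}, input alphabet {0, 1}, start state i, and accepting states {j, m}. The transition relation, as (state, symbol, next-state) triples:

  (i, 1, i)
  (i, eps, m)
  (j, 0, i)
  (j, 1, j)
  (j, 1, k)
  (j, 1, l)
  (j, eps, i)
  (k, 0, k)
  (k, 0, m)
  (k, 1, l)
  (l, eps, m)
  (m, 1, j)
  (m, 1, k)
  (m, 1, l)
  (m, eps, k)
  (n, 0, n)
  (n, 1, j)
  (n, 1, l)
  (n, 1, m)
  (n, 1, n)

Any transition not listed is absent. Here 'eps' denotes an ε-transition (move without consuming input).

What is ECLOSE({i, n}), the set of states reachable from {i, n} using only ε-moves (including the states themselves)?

Begin with {i, n}.
ε-move i → m; add m.
ε-move m → k; add k.

{i, k, m, n}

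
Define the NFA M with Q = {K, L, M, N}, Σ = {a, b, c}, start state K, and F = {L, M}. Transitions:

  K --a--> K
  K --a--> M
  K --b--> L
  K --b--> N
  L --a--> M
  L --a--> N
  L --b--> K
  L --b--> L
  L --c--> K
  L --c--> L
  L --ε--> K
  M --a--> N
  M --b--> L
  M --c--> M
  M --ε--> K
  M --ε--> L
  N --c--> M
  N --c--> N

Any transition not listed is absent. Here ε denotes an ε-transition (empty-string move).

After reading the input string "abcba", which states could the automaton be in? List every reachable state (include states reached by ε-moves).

{K, L, M, N}

Start in {K}.
Read 'a': {K} → {K, L, M}.
Read 'b': {K, L, M} → {K, L, N}.
Read 'c': {K, L, N} → {K, L, M, N}.
Read 'b': {K, L, M, N} → {K, L, N}.
Read 'a': {K, L, N} → {K, L, M, N}.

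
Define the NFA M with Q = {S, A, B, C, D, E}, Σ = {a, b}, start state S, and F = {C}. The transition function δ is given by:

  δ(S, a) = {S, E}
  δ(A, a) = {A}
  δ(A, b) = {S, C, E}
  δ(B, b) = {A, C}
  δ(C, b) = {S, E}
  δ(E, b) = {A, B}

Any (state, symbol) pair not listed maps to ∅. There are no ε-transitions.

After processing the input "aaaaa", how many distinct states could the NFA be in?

2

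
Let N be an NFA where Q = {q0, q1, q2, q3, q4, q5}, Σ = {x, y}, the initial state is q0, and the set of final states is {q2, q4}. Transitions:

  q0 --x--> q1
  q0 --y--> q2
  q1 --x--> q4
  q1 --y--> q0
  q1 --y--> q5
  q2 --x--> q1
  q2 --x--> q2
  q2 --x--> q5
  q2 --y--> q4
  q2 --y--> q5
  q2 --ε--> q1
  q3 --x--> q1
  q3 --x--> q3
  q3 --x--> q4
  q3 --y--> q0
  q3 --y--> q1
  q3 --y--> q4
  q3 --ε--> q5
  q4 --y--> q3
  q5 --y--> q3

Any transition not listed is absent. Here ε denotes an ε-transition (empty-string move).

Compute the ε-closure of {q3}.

{q3, q5}

Begin with {q3}.
ε-move q3 → q5; add q5.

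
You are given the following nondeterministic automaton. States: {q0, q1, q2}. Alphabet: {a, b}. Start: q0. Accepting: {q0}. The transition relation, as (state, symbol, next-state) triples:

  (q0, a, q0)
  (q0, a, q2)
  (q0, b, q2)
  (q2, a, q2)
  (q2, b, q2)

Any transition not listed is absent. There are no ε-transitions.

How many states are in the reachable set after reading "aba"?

1

Start in {q0}.
Read 'a': {q0} → {q0, q2}.
Read 'b': {q0, q2} → {q2}.
Read 'a': {q2} → {q2}.
That set has 1 state.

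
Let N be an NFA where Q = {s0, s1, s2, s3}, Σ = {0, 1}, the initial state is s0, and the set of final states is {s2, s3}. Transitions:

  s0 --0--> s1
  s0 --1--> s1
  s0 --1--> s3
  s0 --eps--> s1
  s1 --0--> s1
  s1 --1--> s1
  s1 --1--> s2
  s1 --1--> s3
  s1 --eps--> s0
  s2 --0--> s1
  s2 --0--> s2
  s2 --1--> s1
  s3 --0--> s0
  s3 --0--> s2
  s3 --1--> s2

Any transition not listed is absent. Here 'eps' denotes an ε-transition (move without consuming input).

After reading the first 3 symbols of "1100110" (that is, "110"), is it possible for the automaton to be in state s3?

No

Start: ε-closure({s0}) = {s0, s1}.
Read '1': s0→{s1, s3}, s1→{s1, s2, s3}; union {s1, s2, s3}; ε-closure = {s0, s1, s2, s3}.
Read '1': s0→{s1, s3}, s1→{s1, s2, s3}, s2→{s1}, s3→{s2}; union {s1, s2, s3}; ε-closure = {s0, s1, s2, s3}.
Read '0': s0→{s1}, s1→{s1}, s2→{s1, s2}, s3→{s0, s2}; now {s0, s1, s2}.
State s3 is not in {s0, s1, s2}.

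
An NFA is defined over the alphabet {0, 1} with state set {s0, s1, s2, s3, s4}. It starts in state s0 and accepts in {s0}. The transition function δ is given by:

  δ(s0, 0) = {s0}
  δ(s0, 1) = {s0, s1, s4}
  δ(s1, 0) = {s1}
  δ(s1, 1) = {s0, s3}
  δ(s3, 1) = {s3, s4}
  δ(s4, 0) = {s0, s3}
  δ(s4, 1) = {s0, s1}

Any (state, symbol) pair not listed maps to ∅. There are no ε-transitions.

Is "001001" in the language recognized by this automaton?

Yes

Start in {s0}.
Read '0': s0→{s0}; now {s0}.
Read '0': s0→{s0}; now {s0}.
Read '1': s0→{s0, s1, s4}; now {s0, s1, s4}.
Read '0': s0→{s0}, s1→{s1}, s4→{s0, s3}; now {s0, s1, s3}.
Read '0': s0→{s0}, s1→{s1}, s3→∅; now {s0, s1}.
Read '1': s0→{s0, s1, s4}, s1→{s0, s3}; now {s0, s1, s3, s4}.
The final set {s0, s1, s3, s4} contains the accepting state s0.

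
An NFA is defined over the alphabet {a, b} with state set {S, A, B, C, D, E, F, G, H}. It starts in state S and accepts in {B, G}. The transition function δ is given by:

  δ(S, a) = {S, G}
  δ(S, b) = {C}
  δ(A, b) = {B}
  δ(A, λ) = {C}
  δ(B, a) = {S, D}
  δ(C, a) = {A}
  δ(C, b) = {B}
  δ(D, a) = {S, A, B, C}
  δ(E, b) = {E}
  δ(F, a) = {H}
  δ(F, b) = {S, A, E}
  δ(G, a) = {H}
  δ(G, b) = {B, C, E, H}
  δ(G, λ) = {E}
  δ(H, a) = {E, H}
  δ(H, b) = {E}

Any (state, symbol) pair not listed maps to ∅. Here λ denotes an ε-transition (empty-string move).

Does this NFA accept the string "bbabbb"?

No

Start in {S}.
Read 'b': {S} → {C}.
Read 'b': {C} → {B}.
Read 'a': {B} → {S, D}.
Read 'b': {S, D} → {C}.
Read 'b': {C} → {B}.
Read 'b': {B} → ∅.
The final set ∅ contains no accepting state.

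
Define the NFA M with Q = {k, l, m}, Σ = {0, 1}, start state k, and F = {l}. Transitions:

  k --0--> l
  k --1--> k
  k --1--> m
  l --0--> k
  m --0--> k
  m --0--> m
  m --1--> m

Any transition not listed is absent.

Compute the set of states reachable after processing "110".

Start in {k}.
Read '1': {k} → {k, m}.
Read '1': {k, m} → {k, m}.
Read '0': {k, m} → {k, l, m}.

{k, l, m}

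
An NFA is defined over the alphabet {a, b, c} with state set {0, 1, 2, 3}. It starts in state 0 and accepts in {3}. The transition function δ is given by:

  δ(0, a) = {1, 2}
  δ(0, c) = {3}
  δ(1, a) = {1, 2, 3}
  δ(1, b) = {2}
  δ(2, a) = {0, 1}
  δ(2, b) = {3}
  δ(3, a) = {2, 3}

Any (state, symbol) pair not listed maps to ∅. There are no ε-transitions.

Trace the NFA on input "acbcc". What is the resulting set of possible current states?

Start in {0}.
Read 'a': {0} → {1, 2}.
Read 'c': {1, 2} → ∅.
The set is empty and remains empty for the remaining 3 symbols.

∅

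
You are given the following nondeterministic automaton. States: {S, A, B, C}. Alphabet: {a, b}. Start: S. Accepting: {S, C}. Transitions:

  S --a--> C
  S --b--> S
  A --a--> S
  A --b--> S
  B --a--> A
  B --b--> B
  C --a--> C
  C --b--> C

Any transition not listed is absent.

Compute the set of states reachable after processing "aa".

{C}

Start in {S}.
Read 'a': S→{C}; now {C}.
Read 'a': C→{C}; now {C}.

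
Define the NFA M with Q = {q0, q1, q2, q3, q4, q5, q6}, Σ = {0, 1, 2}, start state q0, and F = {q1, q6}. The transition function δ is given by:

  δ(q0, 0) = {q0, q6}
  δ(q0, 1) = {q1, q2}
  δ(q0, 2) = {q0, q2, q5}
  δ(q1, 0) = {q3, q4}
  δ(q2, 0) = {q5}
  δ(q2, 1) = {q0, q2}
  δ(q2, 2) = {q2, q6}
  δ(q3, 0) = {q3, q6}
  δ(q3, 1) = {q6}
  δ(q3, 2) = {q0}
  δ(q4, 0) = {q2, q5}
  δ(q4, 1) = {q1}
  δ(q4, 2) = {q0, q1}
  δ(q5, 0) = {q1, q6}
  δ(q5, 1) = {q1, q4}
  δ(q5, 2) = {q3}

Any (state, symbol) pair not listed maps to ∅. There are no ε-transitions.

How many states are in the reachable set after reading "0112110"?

Start in {q0}.
Read '0': {q0} → {q0, q6}.
Read '1': {q0, q6} → {q1, q2}.
Read '1': {q1, q2} → {q0, q2}.
Read '2': {q0, q2} → {q0, q2, q5, q6}.
Read '1': {q0, q2, q5, q6} → {q0, q1, q2, q4}.
Read '1': {q0, q1, q2, q4} → {q0, q1, q2}.
Read '0': {q0, q1, q2} → {q0, q3, q4, q5, q6}.
That set has 5 states.

5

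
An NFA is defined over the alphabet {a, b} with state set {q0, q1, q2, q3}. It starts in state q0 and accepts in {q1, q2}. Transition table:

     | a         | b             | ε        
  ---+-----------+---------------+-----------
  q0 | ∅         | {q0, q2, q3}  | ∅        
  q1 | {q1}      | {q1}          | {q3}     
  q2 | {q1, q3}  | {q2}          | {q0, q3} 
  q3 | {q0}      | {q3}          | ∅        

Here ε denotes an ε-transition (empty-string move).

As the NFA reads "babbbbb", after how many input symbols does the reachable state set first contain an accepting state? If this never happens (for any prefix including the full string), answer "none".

1

Start in {q0}.
Read 'b': q0→{q0, q2, q3}; now {q0, q2, q3}.
None of the earlier sets intersect F, but {q0, q2, q3} does.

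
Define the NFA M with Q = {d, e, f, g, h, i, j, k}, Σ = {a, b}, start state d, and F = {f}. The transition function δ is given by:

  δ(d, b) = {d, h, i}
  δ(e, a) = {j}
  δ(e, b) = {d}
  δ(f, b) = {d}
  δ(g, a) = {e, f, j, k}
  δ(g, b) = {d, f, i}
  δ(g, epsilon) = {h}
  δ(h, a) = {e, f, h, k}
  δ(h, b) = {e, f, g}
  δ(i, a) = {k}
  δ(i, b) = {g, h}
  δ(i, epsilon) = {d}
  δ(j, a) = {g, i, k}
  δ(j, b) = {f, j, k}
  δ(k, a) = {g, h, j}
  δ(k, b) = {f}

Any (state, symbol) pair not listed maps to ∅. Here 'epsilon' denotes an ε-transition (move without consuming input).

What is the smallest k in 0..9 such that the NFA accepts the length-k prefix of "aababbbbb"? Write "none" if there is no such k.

none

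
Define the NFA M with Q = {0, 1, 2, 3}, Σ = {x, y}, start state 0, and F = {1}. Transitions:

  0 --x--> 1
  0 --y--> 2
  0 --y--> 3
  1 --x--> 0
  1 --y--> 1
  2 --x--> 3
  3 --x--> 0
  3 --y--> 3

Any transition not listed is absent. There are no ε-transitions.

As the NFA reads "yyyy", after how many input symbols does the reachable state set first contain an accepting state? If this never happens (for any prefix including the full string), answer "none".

Start in {0}.
Read 'y': 0→{2, 3}; now {2, 3}.
Read 'y': 2→∅, 3→{3}; now {3}.
Read 'y': 3→{3}; now {3}.
Read 'y': 3→{3}; now {3}.
No reachable set along the way intersects F.

none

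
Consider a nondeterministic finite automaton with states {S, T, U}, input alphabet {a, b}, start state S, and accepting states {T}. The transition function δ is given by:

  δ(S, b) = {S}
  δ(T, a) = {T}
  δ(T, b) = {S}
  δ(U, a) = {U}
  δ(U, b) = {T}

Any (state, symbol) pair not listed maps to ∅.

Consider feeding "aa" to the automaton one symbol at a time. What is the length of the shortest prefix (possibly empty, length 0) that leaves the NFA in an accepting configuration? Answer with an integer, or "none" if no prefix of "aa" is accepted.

none

Start in {S}.
Read 'a': {S} → ∅.
The set is empty and remains empty for the remaining 1 symbol.
No reachable set along the way intersects F.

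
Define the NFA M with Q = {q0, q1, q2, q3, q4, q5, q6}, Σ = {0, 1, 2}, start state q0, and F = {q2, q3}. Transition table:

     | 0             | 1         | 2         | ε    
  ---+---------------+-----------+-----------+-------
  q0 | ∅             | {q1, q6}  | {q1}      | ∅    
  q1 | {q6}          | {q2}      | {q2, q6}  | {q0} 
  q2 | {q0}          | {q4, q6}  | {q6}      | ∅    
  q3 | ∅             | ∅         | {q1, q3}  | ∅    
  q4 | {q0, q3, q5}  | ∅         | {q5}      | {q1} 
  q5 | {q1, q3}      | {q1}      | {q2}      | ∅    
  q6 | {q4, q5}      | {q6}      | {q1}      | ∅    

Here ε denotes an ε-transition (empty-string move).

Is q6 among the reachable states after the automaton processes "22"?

Yes

Start in {q0}.
Read '2': q0→{q1}; union {q1}; ε-closure = {q0, q1}.
Read '2': q0→{q1}, q1→{q2, q6}; union {q1, q2, q6}; ε-closure = {q0, q1, q2, q6}.
State q6 is in {q0, q1, q2, q6}.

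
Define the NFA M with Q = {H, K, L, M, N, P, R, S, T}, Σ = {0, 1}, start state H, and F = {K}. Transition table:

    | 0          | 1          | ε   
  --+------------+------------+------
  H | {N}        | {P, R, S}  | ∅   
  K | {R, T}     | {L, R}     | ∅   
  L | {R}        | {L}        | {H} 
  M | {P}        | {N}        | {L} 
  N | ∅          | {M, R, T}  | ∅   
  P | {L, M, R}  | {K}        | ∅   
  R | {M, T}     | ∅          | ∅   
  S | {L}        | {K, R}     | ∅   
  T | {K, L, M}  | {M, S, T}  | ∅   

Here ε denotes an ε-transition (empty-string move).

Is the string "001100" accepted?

No

Start in {H}.
Read '0': H→{N}; now {N}.
Read '0': N→∅; now ∅.
The set is empty and remains empty for the remaining 4 symbols.
The final set ∅ contains no accepting state.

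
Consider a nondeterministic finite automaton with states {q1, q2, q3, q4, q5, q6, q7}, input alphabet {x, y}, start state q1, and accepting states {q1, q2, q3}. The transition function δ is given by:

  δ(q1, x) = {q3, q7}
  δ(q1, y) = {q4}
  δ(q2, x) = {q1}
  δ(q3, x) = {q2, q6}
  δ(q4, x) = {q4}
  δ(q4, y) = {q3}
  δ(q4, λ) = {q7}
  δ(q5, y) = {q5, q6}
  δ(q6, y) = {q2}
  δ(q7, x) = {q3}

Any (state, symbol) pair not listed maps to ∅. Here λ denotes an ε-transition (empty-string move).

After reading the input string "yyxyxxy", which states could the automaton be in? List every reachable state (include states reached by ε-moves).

Start in {q1}.
Read 'y': {q1} → {q4, q7}.
Read 'y': {q4, q7} → {q3}.
Read 'x': {q3} → {q2, q6}.
Read 'y': {q2, q6} → {q2}.
Read 'x': {q2} → {q1}.
Read 'x': {q1} → {q3, q7}.
Read 'y': {q3, q7} → ∅.

∅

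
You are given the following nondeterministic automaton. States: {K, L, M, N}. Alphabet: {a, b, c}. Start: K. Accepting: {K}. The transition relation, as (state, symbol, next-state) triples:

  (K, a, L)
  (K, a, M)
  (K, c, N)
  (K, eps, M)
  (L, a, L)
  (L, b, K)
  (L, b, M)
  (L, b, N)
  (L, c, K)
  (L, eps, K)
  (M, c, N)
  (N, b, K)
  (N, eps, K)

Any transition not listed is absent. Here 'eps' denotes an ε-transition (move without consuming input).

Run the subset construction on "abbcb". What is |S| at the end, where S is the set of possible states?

Start: ε-closure({K}) = {K, M}.
Read 'a': K→{L, M}, M→∅; union {L, M}; ε-closure = {K, L, M}.
Read 'b': K→∅, L→{K, M, N}, M→∅; now {K, M, N}.
Read 'b': K→∅, M→∅, N→{K}; union {K}; ε-closure = {K, M}.
Read 'c': K→{N}, M→{N}; union {N}; ε-closure = {K, M, N}.
Read 'b': K→∅, M→∅, N→{K}; union {K}; ε-closure = {K, M}.
That set has 2 states.

2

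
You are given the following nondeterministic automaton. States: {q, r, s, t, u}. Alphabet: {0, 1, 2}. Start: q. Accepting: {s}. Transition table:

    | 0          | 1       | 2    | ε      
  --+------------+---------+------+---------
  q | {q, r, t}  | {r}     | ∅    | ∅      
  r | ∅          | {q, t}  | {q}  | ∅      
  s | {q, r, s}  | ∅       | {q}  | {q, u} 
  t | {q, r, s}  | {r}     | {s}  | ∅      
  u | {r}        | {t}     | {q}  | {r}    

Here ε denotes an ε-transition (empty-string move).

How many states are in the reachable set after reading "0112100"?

5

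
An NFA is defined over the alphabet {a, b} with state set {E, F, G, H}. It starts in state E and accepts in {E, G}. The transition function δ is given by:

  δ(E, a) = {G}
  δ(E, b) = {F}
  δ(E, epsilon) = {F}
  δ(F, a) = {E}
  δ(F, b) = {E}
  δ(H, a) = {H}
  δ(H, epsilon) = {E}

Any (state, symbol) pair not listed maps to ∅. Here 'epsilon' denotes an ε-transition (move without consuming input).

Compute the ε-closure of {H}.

Begin with {H}.
ε-move H → E; add E.
ε-move E → F; add F.

{E, F, H}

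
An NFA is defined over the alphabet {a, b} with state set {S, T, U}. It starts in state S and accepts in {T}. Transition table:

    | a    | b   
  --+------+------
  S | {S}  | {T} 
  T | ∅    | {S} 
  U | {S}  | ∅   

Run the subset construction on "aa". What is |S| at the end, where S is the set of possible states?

1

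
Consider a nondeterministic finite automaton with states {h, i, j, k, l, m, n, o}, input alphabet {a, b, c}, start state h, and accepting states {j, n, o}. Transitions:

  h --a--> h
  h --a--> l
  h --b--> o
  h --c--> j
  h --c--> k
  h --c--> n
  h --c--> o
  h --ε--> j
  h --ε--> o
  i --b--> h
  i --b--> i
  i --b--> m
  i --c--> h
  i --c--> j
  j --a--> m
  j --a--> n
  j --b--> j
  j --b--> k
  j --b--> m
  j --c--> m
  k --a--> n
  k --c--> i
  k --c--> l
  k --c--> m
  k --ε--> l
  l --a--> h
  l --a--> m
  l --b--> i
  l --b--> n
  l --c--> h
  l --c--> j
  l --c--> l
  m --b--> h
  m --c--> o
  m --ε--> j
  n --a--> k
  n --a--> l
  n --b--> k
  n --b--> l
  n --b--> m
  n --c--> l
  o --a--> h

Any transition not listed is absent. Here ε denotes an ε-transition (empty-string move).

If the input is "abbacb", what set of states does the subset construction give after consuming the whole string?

{h, i, j, k, l, m, n, o}

Start: ε-closure({h}) = {h, j, o}.
Read 'a': {h, j, o} → {h, j, l, m, n, o}.
Read 'b': {h, j, l, m, n, o} → {h, i, j, k, l, m, n, o}.
Read 'b': {h, i, j, k, l, m, n, o} → {h, i, j, k, l, m, n, o}.
Read 'a': {h, i, j, k, l, m, n, o} → {h, j, k, l, m, n, o}.
Read 'c': {h, j, k, l, m, n, o} → {h, i, j, k, l, m, n, o}.
Read 'b': {h, i, j, k, l, m, n, o} → {h, i, j, k, l, m, n, o}.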